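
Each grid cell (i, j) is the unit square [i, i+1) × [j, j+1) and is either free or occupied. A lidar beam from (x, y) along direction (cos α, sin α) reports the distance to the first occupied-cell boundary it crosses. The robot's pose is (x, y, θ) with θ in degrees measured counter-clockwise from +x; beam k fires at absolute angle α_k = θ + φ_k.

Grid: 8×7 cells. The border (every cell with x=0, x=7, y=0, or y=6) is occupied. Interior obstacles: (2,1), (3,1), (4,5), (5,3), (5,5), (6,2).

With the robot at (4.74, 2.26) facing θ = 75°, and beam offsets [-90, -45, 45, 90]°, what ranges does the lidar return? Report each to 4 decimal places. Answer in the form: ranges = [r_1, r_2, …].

ranges = [2.3397, 1.4549, 4.3186, 3.8719]

beam 1: φ=-90°, α=345°
  direction (0.9659, -0.2588); cell (4,2); t to first gridline: x 0.2692, y 1.0046 (then +1.0353 / +3.8637)
    (5,2) via x @ 0.2692
    (5,1) via y @ 1.0046
    (6,1) via x @ 1.3044
    (7,1) via x @ 2.3397  # hit
  → r_1 = 2.3397
beam 2: φ=-45°, α=30°
  direction (0.8660, 0.5000); cell (4,2); t to first gridline: x 0.3002, y 1.4800 (then +1.1547 / +2.0000)
    (5,2) via x @ 0.3002
    (6,2) via x @ 1.4549  # hit
  → r_2 = 1.4549
beam 3: φ=45°, α=120°
  direction (-0.5000, 0.8660); cell (4,2); t to first gridline: x 1.4800, y 0.8545 (then +2.0000 / +1.1547)
    (4,3) via y @ 0.8545
    (3,3) via x @ 1.4800
    (3,4) via y @ 2.0092
    (3,5) via y @ 3.1639
    (2,5) via x @ 3.4800
    (2,6) via y @ 4.3186  # hit
  → r_3 = 4.3186
beam 4: φ=90°, α=165°
  direction (-0.9659, 0.2588); cell (4,2); t to first gridline: x 0.7661, y 2.8591 (then +1.0353 / +3.8637)
    (3,2) via x @ 0.7661
    (2,2) via x @ 1.8014
    (1,2) via x @ 2.8367
    (1,3) via y @ 2.8591
    (0,3) via x @ 3.8719  # hit
  → r_4 = 3.8719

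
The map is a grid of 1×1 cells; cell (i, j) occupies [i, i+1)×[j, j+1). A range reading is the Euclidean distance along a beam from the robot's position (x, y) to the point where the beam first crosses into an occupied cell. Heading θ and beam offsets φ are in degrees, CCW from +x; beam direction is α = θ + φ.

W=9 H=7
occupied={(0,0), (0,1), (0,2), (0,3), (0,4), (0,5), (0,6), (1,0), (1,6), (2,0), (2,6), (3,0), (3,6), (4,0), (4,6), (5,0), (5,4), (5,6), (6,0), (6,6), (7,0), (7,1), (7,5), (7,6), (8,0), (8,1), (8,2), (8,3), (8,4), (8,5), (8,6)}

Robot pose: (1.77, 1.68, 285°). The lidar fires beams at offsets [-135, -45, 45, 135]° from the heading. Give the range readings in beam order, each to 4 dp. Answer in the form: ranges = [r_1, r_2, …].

beam 1: φ=-135°, α=150°
  dir = (cos 150°, sin 150°) = (-0.8660, 0.5000); from cell (1,1)
  next x-line at t=0.8891, next y-line at t=0.6400; Δt_x=1.1547, Δt_y=2.0000
    y: enter (1,2) at t=0.6400
    x: enter (0,2) at t=0.8891 ← occupied
  → r_1 = 0.8891
beam 2: φ=-45°, α=240°
  dir = (cos 240°, sin 240°) = (-0.5000, -0.8660); from cell (1,1)
  next x-line at t=1.5400, next y-line at t=0.7852; Δt_x=2.0000, Δt_y=1.1547
    y: enter (1,0) at t=0.7852 ← occupied
  → r_2 = 0.7852
beam 3: φ=45°, α=330°
  dir = (cos 330°, sin 330°) = (0.8660, -0.5000); from cell (1,1)
  next x-line at t=0.2656, next y-line at t=1.3600; Δt_x=1.1547, Δt_y=2.0000
    x: enter (2,1) at t=0.2656
    y: enter (2,0) at t=1.3600 ← occupied
  → r_3 = 1.3600
beam 4: φ=135°, α=60°
  dir = (cos 60°, sin 60°) = (0.5000, 0.8660); from cell (1,1)
  next x-line at t=0.4600, next y-line at t=0.3695; Δt_x=2.0000, Δt_y=1.1547
    y: enter (1,2) at t=0.3695
    x: enter (2,2) at t=0.4600
    y: enter (2,3) at t=1.5242
    x: enter (3,3) at t=2.4600
    y: enter (3,4) at t=2.6789
    y: enter (3,5) at t=3.8336
    x: enter (4,5) at t=4.4600
    y: enter (4,6) at t=4.9883 ← occupied
  → r_4 = 4.9883

ranges = [0.8891, 0.7852, 1.3600, 4.9883]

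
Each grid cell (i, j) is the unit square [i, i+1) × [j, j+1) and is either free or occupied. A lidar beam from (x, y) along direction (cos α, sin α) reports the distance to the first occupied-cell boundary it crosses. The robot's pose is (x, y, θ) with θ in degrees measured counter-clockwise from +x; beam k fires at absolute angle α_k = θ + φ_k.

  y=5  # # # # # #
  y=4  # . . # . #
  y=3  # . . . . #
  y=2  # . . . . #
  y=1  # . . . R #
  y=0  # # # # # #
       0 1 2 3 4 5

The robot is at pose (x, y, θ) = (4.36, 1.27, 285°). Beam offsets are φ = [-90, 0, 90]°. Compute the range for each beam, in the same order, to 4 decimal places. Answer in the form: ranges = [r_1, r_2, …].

beam 1: φ=-90°, α=195°
  direction (-0.9659, -0.2588); cell (4,1); t to first gridline: x 0.3727, y 1.0432 (then +1.0353 / +3.8637)
    (3,1) via x @ 0.3727
    (3,0) via y @ 1.0432  # hit
  → r_1 = 1.0432
beam 2: φ=0°, α=285°
  direction (0.2588, -0.9659); cell (4,1); t to first gridline: x 2.4728, y 0.2795 (then +3.8637 / +1.0353)
    (4,0) via y @ 0.2795  # hit
  → r_2 = 0.2795
beam 3: φ=90°, α=15°
  direction (0.9659, 0.2588); cell (4,1); t to first gridline: x 0.6626, y 2.8205 (then +1.0353 / +3.8637)
    (5,1) via x @ 0.6626  # hit
  → r_3 = 0.6626

ranges = [1.0432, 0.2795, 0.6626]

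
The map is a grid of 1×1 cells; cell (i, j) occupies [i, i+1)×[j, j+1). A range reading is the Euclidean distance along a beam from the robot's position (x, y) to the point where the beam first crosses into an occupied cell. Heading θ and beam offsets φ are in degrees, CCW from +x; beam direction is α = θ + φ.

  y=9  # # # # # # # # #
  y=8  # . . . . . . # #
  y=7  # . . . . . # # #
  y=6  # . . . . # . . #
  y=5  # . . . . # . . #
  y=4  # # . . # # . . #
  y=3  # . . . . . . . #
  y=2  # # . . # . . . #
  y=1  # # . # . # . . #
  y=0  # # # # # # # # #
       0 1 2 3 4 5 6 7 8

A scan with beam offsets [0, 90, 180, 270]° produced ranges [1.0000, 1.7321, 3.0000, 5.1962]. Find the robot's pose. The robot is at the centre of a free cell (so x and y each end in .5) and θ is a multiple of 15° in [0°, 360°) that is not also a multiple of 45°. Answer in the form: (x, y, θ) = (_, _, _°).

Enumerate (i+0.5, j+0.5, θ) over the 43 free cells and 16 admissible headings. For each, cast all 4 beams and compare to the given ranges.
  (6.5, 8.5, 15°): beam 1 = 0.5176 ≠ 1.0000 ✗
  (3.5, 8.5, 105°): beam 1 = 0.5176 ≠ 1.0000 ✗
  (6.5, 5.5, 345°): beam 1 = 1.5529 ≠ 1.0000 ✗
  …
  (4.5, 7.5, 330°): r_1=1.0000, r_2=1.7321, r_3=3.0000, r_4=5.1962 — all match ✓
No second candidate reproduces the full scan.

(x, y, θ) = (4.5, 7.5, 330°)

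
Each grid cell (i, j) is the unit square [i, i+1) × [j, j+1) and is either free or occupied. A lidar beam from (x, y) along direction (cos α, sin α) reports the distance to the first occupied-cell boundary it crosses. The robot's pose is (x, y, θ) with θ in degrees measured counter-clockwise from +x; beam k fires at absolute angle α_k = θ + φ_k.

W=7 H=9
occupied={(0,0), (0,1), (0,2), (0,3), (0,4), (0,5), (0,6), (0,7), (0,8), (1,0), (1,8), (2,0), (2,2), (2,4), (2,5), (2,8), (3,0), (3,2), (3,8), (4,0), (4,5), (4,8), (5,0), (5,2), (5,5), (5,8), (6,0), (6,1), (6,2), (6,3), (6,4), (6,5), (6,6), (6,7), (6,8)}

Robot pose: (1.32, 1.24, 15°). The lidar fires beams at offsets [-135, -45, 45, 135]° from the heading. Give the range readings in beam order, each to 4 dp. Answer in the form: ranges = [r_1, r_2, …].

beam 1: φ=-135°, α=240°
  d=(-0.5000,-0.8660)  start (1,1)  tX=0.6400 tY=0.2771  stride 1/|dx|=2.0000 1/|dy|=1.1547
    cross y-line → (1,0), t=0.2771 (wall)
  → r_1 = 0.2771
beam 2: φ=-45°, α=330°
  d=(0.8660,-0.5000)  start (1,1)  tX=0.7852 tY=0.4800  stride 1/|dx|=1.1547 1/|dy|=2.0000
    cross y-line → (1,0), t=0.4800 (wall)
  → r_2 = 0.4800
beam 3: φ=45°, α=60°
  d=(0.5000,0.8660)  start (1,1)  tX=1.3600 tY=0.8776  stride 1/|dx|=2.0000 1/|dy|=1.1547
    cross y-line → (1,2), t=0.8776
    cross x-line → (2,2), t=1.3600 (wall)
  → r_3 = 1.3600
beam 4: φ=135°, α=150°
  d=(-0.8660,0.5000)  start (1,1)  tX=0.3695 tY=1.5200  stride 1/|dx|=1.1547 1/|dy|=2.0000
    cross x-line → (0,1), t=0.3695 (wall)
  → r_4 = 0.3695

ranges = [0.2771, 0.4800, 1.3600, 0.3695]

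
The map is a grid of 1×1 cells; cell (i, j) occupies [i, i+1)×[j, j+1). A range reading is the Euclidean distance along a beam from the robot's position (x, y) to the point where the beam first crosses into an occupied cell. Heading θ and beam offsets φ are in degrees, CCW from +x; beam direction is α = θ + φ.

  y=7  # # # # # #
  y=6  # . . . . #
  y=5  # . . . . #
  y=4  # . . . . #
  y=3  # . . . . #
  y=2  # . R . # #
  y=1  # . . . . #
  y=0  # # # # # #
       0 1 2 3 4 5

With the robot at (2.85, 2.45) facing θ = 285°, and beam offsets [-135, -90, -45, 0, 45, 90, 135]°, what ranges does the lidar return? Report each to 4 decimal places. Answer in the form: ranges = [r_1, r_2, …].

ranges = [2.1362, 1.9153, 1.6743, 1.5012, 2.4826, 1.1906, 4.3000]

beam 1: φ=-135°, α=150°
  direction (-0.8660, 0.5000); cell (2,2); t to first gridline: x 0.9815, y 1.1000 (then +1.1547 / +2.0000)
    (1,2) via x @ 0.9815
    (1,3) via y @ 1.1000
    (0,3) via x @ 2.1362  # hit
  → r_1 = 2.1362
beam 2: φ=-90°, α=195°
  direction (-0.9659, -0.2588); cell (2,2); t to first gridline: x 0.8800, y 1.7387 (then +1.0353 / +3.8637)
    (1,2) via x @ 0.8800
    (1,1) via y @ 1.7387
    (0,1) via x @ 1.9153  # hit
  → r_2 = 1.9153
beam 3: φ=-45°, α=240°
  direction (-0.5000, -0.8660); cell (2,2); t to first gridline: x 1.7000, y 0.5196 (then +2.0000 / +1.1547)
    (2,1) via y @ 0.5196
    (2,0) via y @ 1.6743  # hit
  → r_3 = 1.6743
beam 4: φ=0°, α=285°
  direction (0.2588, -0.9659); cell (2,2); t to first gridline: x 0.5796, y 0.4659 (then +3.8637 / +1.0353)
    (2,1) via y @ 0.4659
    (3,1) via x @ 0.5796
    (3,0) via y @ 1.5012  # hit
  → r_4 = 1.5012
beam 5: φ=45°, α=330°
  direction (0.8660, -0.5000); cell (2,2); t to first gridline: x 0.1732, y 0.9000 (then +1.1547 / +2.0000)
    (3,2) via x @ 0.1732
    (3,1) via y @ 0.9000
    (4,1) via x @ 1.3279
    (5,1) via x @ 2.4826  # hit
  → r_5 = 2.4826
beam 6: φ=90°, α=15°
  direction (0.9659, 0.2588); cell (2,2); t to first gridline: x 0.1553, y 2.1250 (then +1.0353 / +3.8637)
    (3,2) via x @ 0.1553
    (4,2) via x @ 1.1906  # hit
  → r_6 = 1.1906
beam 7: φ=135°, α=60°
  direction (0.5000, 0.8660); cell (2,2); t to first gridline: x 0.3000, y 0.6351 (then +2.0000 / +1.1547)
    (3,2) via x @ 0.3000
    (3,3) via y @ 0.6351
    (3,4) via y @ 1.7898
    (4,4) via x @ 2.3000
    (4,5) via y @ 2.9445
    (4,6) via y @ 4.0992
    (5,6) via x @ 4.3000  # hit
  → r_7 = 4.3000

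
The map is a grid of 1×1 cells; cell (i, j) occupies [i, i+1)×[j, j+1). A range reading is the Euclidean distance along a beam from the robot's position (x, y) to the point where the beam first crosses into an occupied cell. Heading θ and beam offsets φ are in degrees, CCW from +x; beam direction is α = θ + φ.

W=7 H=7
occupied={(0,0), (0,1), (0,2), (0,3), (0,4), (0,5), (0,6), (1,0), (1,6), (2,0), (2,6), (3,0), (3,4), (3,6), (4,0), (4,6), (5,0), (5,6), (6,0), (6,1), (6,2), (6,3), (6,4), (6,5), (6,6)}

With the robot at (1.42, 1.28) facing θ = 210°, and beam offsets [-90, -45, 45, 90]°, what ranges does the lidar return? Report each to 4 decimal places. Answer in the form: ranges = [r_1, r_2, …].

ranges = [0.8400, 0.4348, 0.2899, 0.3233]

beam 1: φ=-90°, α=120°
  direction (-0.5000, 0.8660); cell (1,1); t to first gridline: x 0.8400, y 0.8314 (then +2.0000 / +1.1547)
    (1,2) via y @ 0.8314
    (0,2) via x @ 0.8400  # hit
  → r_1 = 0.8400
beam 2: φ=-45°, α=165°
  direction (-0.9659, 0.2588); cell (1,1); t to first gridline: x 0.4348, y 2.7819 (then +1.0353 / +3.8637)
    (0,1) via x @ 0.4348  # hit
  → r_2 = 0.4348
beam 3: φ=45°, α=255°
  direction (-0.2588, -0.9659); cell (1,1); t to first gridline: x 1.6228, y 0.2899 (then +3.8637 / +1.0353)
    (1,0) via y @ 0.2899  # hit
  → r_3 = 0.2899
beam 4: φ=90°, α=300°
  direction (0.5000, -0.8660); cell (1,1); t to first gridline: x 1.1600, y 0.3233 (then +2.0000 / +1.1547)
    (1,0) via y @ 0.3233  # hit
  → r_4 = 0.3233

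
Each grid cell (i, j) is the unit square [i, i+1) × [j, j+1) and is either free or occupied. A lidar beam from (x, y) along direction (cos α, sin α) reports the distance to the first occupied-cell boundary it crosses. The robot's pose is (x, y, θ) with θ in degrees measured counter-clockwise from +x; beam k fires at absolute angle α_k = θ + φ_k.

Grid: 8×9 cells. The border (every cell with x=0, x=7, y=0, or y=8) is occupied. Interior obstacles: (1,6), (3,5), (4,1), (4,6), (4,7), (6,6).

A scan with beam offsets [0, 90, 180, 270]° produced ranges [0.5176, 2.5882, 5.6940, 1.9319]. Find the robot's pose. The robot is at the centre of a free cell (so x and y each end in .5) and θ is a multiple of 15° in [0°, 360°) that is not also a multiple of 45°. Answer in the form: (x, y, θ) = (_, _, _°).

The pose lattice has 36·16 = 576 candidates. Test each by forward raycasting.
  (3.5, 3.5, 255°): beam 1 = 2.5882 ≠ 0.5176 ✗
  (3.5, 1.5, 120°): beam 1 = 5.0000 ≠ 0.5176 ✗
  (2.5, 1.5, 300°): beam 1 = 0.5774 ≠ 0.5176 ✗
  …
  (1.5, 3.5, 195°): r_1=0.5176, r_2=2.5882, r_3=5.6940, r_4=1.9319 — all match ✓
No second candidate reproduces the full scan.

(x, y, θ) = (1.5, 3.5, 195°)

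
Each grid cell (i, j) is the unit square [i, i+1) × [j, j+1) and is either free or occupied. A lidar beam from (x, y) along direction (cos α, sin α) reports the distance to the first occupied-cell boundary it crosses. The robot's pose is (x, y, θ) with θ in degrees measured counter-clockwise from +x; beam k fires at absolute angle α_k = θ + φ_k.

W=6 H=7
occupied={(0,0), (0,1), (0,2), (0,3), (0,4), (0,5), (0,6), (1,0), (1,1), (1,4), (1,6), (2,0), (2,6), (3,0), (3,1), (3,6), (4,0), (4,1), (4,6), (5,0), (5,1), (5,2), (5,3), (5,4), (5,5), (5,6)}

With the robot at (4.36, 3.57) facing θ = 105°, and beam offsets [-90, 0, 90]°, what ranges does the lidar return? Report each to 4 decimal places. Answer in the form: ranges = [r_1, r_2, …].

ranges = [0.6626, 2.5157, 3.4785]

beam 1: φ=-90°, α=15°
  dir = (cos 15°, sin 15°) = (0.9659, 0.2588); from cell (4,3)
  next x-line at t=0.6626, next y-line at t=1.6614; Δt_x=1.0353, Δt_y=3.8637
    x: enter (5,3) at t=0.6626 ← occupied
  → r_1 = 0.6626
beam 2: φ=0°, α=105°
  dir = (cos 105°, sin 105°) = (-0.2588, 0.9659); from cell (4,3)
  next x-line at t=1.3909, next y-line at t=0.4452; Δt_x=3.8637, Δt_y=1.0353
    y: enter (4,4) at t=0.4452
    x: enter (3,4) at t=1.3909
    y: enter (3,5) at t=1.4804
    y: enter (3,6) at t=2.5157 ← occupied
  → r_2 = 2.5157
beam 3: φ=90°, α=195°
  dir = (cos 195°, sin 195°) = (-0.9659, -0.2588); from cell (4,3)
  next x-line at t=0.3727, next y-line at t=2.2023; Δt_x=1.0353, Δt_y=3.8637
    x: enter (3,3) at t=0.3727
    x: enter (2,3) at t=1.4080
    y: enter (2,2) at t=2.2023
    x: enter (1,2) at t=2.4433
    x: enter (0,2) at t=3.4785 ← occupied
  → r_3 = 3.4785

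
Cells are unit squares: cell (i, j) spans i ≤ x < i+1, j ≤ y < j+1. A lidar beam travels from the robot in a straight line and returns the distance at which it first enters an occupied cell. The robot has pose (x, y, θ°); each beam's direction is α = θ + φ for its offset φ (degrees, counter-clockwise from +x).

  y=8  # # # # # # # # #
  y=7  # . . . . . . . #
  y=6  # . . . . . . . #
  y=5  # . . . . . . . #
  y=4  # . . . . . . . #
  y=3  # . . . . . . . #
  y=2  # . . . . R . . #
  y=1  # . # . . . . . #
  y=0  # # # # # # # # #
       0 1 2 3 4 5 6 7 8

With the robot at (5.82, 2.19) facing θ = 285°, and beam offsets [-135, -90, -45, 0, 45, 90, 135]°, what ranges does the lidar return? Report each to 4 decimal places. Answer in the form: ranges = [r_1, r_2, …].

beam 1: φ=-135°, α=150°
  d=(-0.8660,0.5000)  start (5,2)  tX=0.9469 tY=1.6200  stride 1/|dx|=1.1547 1/|dy|=2.0000
    cross x-line → (4,2), t=0.9469
    cross y-line → (4,3), t=1.6200
    cross x-line → (3,3), t=2.1016
    cross x-line → (2,3), t=3.2563
    cross y-line → (2,4), t=3.6200
    cross x-line → (1,4), t=4.4110
    cross x-line → (0,4), t=5.5657 (wall)
  → r_1 = 5.5657
beam 2: φ=-90°, α=195°
  d=(-0.9659,-0.2588)  start (5,2)  tX=0.8489 tY=0.7341  stride 1/|dx|=1.0353 1/|dy|=3.8637
    cross y-line → (5,1), t=0.7341
    cross x-line → (4,1), t=0.8489
    cross x-line → (3,1), t=1.8842
    cross x-line → (2,1), t=2.9195 (wall)
  → r_2 = 2.9195
beam 3: φ=-45°, α=240°
  d=(-0.5000,-0.8660)  start (5,2)  tX=1.6400 tY=0.2194  stride 1/|dx|=2.0000 1/|dy|=1.1547
    cross y-line → (5,1), t=0.2194
    cross y-line → (5,0), t=1.3741 (wall)
  → r_3 = 1.3741
beam 4: φ=0°, α=285°
  d=(0.2588,-0.9659)  start (5,2)  tX=0.6955 tY=0.1967  stride 1/|dx|=3.8637 1/|dy|=1.0353
    cross y-line → (5,1), t=0.1967
    cross x-line → (6,1), t=0.6955
    cross y-line → (6,0), t=1.2320 (wall)
  → r_4 = 1.2320
beam 5: φ=45°, α=330°
  d=(0.8660,-0.5000)  start (5,2)  tX=0.2078 tY=0.3800  stride 1/|dx|=1.1547 1/|dy|=2.0000
    cross x-line → (6,2), t=0.2078
    cross y-line → (6,1), t=0.3800
    cross x-line → (7,1), t=1.3625
    cross y-line → (7,0), t=2.3800 (wall)
  → r_5 = 2.3800
beam 6: φ=90°, α=15°
  d=(0.9659,0.2588)  start (5,2)  tX=0.1863 tY=3.1296  stride 1/|dx|=1.0353 1/|dy|=3.8637
    cross x-line → (6,2), t=0.1863
    cross x-line → (7,2), t=1.2216
    cross x-line → (8,2), t=2.2569 (wall)
  → r_6 = 2.2569
beam 7: φ=135°, α=60°
  d=(0.5000,0.8660)  start (5,2)  tX=0.3600 tY=0.9353  stride 1/|dx|=2.0000 1/|dy|=1.1547
    cross x-line → (6,2), t=0.3600
    cross y-line → (6,3), t=0.9353
    cross y-line → (6,4), t=2.0900
    cross x-line → (7,4), t=2.3600
    cross y-line → (7,5), t=3.2447
    cross x-line → (8,5), t=4.3600 (wall)
  → r_7 = 4.3600

ranges = [5.5657, 2.9195, 1.3741, 1.2320, 2.3800, 2.2569, 4.3600]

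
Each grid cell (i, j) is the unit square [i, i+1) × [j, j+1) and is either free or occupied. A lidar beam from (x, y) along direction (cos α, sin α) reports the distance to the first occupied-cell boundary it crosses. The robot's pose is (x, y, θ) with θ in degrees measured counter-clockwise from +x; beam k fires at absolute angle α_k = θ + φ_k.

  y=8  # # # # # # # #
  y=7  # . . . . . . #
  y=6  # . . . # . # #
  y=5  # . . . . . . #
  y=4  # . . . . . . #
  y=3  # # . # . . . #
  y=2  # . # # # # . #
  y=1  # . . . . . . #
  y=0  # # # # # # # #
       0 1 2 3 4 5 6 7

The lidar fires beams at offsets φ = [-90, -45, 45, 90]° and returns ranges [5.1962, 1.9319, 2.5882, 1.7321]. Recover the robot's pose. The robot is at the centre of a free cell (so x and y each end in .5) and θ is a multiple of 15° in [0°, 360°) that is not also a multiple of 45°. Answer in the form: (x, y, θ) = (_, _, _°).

(x, y, θ) = (2.5, 5.5, 60°)

The pose lattice has 34·16 = 544 candidates. Test each by forward raycasting.
  (2.5, 3.5, 285°): beam 1 = 0.5176 ≠ 5.1962 ✗
  (1.5, 2.5, 120°): beam 1 = 0.5774 ≠ 5.1962 ✗
  (1.5, 5.5, 120°): beam 1 = 2.8868 ≠ 5.1962 ✗
  …
  (2.5, 5.5, 60°): r_1=5.1962, r_2=1.9319, r_3=2.5882, r_4=1.7321 — all match ✓
Only this pose fits every beam.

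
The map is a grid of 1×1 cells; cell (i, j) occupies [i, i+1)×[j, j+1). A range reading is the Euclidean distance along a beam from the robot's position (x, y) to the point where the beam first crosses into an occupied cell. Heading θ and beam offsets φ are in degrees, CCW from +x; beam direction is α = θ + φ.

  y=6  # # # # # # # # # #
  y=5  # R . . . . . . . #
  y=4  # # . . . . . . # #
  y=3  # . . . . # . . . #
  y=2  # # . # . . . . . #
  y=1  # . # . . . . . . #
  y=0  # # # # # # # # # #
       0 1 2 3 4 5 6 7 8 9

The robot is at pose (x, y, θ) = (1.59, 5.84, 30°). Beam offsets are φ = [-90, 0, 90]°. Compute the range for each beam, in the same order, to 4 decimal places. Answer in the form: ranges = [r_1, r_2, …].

beam 1: φ=-90°, α=300°
  direction (0.5000, -0.8660); cell (1,5); t to first gridline: x 0.8200, y 0.9699 (then +2.0000 / +1.1547)
    (2,5) via x @ 0.8200
    (2,4) via y @ 0.9699
    (2,3) via y @ 2.1246
    (3,3) via x @ 2.8200
    (3,2) via y @ 3.2793  # hit
  → r_1 = 3.2793
beam 2: φ=0°, α=30°
  direction (0.8660, 0.5000); cell (1,5); t to first gridline: x 0.4734, y 0.3200 (then +1.1547 / +2.0000)
    (1,6) via y @ 0.3200  # hit
  → r_2 = 0.3200
beam 3: φ=90°, α=120°
  direction (-0.5000, 0.8660); cell (1,5); t to first gridline: x 1.1800, y 0.1848 (then +2.0000 / +1.1547)
    (1,6) via y @ 0.1848  # hit
  → r_3 = 0.1848

ranges = [3.2793, 0.3200, 0.1848]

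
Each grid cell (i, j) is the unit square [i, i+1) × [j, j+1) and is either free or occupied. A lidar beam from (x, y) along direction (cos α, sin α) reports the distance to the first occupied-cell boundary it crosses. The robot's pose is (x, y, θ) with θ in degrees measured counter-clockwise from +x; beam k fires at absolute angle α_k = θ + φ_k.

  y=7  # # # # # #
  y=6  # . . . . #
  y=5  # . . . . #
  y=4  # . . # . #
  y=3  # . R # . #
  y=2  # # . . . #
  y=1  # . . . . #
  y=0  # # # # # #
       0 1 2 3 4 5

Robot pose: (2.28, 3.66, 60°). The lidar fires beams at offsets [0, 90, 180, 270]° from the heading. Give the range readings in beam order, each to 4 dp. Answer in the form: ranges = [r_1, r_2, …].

ranges = [1.4400, 1.4780, 0.7621, 0.8314]

beam 1: φ=0°, α=60°
  dir = (cos 60°, sin 60°) = (0.5000, 0.8660); from cell (2,3)
  next x-line at t=1.4400, next y-line at t=0.3926; Δt_x=2.0000, Δt_y=1.1547
    y: enter (2,4) at t=0.3926
    x: enter (3,4) at t=1.4400 ← occupied
  → r_1 = 1.4400
beam 2: φ=90°, α=150°
  dir = (cos 150°, sin 150°) = (-0.8660, 0.5000); from cell (2,3)
  next x-line at t=0.3233, next y-line at t=0.6800; Δt_x=1.1547, Δt_y=2.0000
    x: enter (1,3) at t=0.3233
    y: enter (1,4) at t=0.6800
    x: enter (0,4) at t=1.4780 ← occupied
  → r_2 = 1.4780
beam 3: φ=180°, α=240°
  dir = (cos 240°, sin 240°) = (-0.5000, -0.8660); from cell (2,3)
  next x-line at t=0.5600, next y-line at t=0.7621; Δt_x=2.0000, Δt_y=1.1547
    x: enter (1,3) at t=0.5600
    y: enter (1,2) at t=0.7621 ← occupied
  → r_3 = 0.7621
beam 4: φ=270°, α=330°
  dir = (cos 330°, sin 330°) = (0.8660, -0.5000); from cell (2,3)
  next x-line at t=0.8314, next y-line at t=1.3200; Δt_x=1.1547, Δt_y=2.0000
    x: enter (3,3) at t=0.8314 ← occupied
  → r_4 = 0.8314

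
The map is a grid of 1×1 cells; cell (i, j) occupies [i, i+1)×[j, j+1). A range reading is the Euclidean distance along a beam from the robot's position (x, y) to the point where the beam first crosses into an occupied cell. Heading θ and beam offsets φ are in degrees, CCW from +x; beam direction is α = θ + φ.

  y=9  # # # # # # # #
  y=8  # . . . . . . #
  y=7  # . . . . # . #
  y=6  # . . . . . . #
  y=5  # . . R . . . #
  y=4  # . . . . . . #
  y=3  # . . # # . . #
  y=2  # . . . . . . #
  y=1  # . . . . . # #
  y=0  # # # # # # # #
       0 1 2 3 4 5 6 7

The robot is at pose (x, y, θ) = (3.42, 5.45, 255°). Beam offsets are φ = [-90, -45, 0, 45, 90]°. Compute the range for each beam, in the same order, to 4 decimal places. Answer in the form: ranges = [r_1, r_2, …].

beam 1: φ=-90°, α=165°
  cosα=-0.9659 sinα=0.2588 | (3,5) | tMaxX 0.4348 tMaxY 2.1250 | tΔX 1.0353 tΔY 3.8637
    t=0.4348 [x] (2,5)
    t=1.4701 [x] (1,5)
    t=2.1250 [y] (1,6)
    t=2.5054 [x] (0,6) — stop
  → r_1 = 2.5054
beam 2: φ=-45°, α=210°
  cosα=-0.8660 sinα=-0.5000 | (3,5) | tMaxX 0.4850 tMaxY 0.9000 | tΔX 1.1547 tΔY 2.0000
    t=0.4850 [x] (2,5)
    t=0.9000 [y] (2,4)
    t=1.6397 [x] (1,4)
    t=2.7944 [x] (0,4) — stop
  → r_2 = 2.7944
beam 3: φ=0°, α=255°
  cosα=-0.2588 sinα=-0.9659 | (3,5) | tMaxX 1.6228 tMaxY 0.4659 | tΔX 3.8637 tΔY 1.0353
    t=0.4659 [y] (3,4)
    t=1.5012 [y] (3,3) — stop
  → r_3 = 1.5012
beam 4: φ=45°, α=300°
  cosα=0.5000 sinα=-0.8660 | (3,5) | tMaxX 1.1600 tMaxY 0.5196 | tΔX 2.0000 tΔY 1.1547
    t=0.5196 [y] (3,4)
    t=1.1600 [x] (4,4)
    t=1.6743 [y] (4,3) — stop
  → r_4 = 1.6743
beam 5: φ=90°, α=345°
  cosα=0.9659 sinα=-0.2588 | (3,5) | tMaxX 0.6005 tMaxY 1.7387 | tΔX 1.0353 tΔY 3.8637
    t=0.6005 [x] (4,5)
    t=1.6357 [x] (5,5)
    t=1.7387 [y] (5,4)
    t=2.6710 [x] (6,4)
    t=3.7063 [x] (7,4) — stop
  → r_5 = 3.7063

ranges = [2.5054, 2.7944, 1.5012, 1.6743, 3.7063]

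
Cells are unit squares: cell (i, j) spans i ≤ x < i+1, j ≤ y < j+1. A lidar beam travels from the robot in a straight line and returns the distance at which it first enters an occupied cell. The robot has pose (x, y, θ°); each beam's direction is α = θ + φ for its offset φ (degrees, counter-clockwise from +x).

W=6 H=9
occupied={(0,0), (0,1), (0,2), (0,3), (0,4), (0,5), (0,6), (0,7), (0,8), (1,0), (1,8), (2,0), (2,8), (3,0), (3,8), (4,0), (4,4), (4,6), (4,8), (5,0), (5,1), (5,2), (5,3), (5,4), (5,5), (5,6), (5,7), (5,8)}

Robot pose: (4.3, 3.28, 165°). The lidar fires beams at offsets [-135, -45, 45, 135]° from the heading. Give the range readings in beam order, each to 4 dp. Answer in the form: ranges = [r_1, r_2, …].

ranges = [0.8083, 5.4502, 3.8105, 1.4000]

beam 1: φ=-135°, α=30°
  d=(0.8660,0.5000)  start (4,3)  tX=0.8083 tY=1.4400  stride 1/|dx|=1.1547 1/|dy|=2.0000
    cross x-line → (5,3), t=0.8083 (wall)
  → r_1 = 0.8083
beam 2: φ=-45°, α=120°
  d=(-0.5000,0.8660)  start (4,3)  tX=0.6000 tY=0.8314  stride 1/|dx|=2.0000 1/|dy|=1.1547
    cross x-line → (3,3), t=0.6000
    cross y-line → (3,4), t=0.8314
    cross y-line → (3,5), t=1.9861
    cross x-line → (2,5), t=2.6000
    cross y-line → (2,6), t=3.1408
    cross y-line → (2,7), t=4.2955
    cross x-line → (1,7), t=4.6000
    cross y-line → (1,8), t=5.4502 (wall)
  → r_2 = 5.4502
beam 3: φ=45°, α=210°
  d=(-0.8660,-0.5000)  start (4,3)  tX=0.3464 tY=0.5600  stride 1/|dx|=1.1547 1/|dy|=2.0000
    cross x-line → (3,3), t=0.3464
    cross y-line → (3,2), t=0.5600
    cross x-line → (2,2), t=1.5011
    cross y-line → (2,1), t=2.5600
    cross x-line → (1,1), t=2.6558
    cross x-line → (0,1), t=3.8105 (wall)
  → r_3 = 3.8105
beam 4: φ=135°, α=300°
  d=(0.5000,-0.8660)  start (4,3)  tX=1.4000 tY=0.3233  stride 1/|dx|=2.0000 1/|dy|=1.1547
    cross y-line → (4,2), t=0.3233
    cross x-line → (5,2), t=1.4000 (wall)
  → r_4 = 1.4000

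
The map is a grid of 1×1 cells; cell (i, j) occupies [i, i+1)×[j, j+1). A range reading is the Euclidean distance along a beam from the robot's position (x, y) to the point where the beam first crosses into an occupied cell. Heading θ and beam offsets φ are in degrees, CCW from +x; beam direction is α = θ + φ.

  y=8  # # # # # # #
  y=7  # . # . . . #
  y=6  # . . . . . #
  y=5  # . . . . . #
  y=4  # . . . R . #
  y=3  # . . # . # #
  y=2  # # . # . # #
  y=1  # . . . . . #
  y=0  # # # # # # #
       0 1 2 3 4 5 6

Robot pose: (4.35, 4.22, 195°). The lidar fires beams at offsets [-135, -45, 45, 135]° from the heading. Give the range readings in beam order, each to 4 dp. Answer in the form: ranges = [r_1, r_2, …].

ranges = [3.3000, 3.8682, 0.7000, 0.7506]

beam 1: φ=-135°, α=60°
  dir = (cos 60°, sin 60°) = (0.5000, 0.8660); from cell (4,4)
  next x-line at t=1.3000, next y-line at t=0.9007; Δt_x=2.0000, Δt_y=1.1547
    y: enter (4,5) at t=0.9007
    x: enter (5,5) at t=1.3000
    y: enter (5,6) at t=2.0554
    y: enter (5,7) at t=3.2101
    x: enter (6,7) at t=3.3000 ← occupied
  → r_1 = 3.3000
beam 2: φ=-45°, α=150°
  dir = (cos 150°, sin 150°) = (-0.8660, 0.5000); from cell (4,4)
  next x-line at t=0.4041, next y-line at t=1.5600; Δt_x=1.1547, Δt_y=2.0000
    x: enter (3,4) at t=0.4041
    x: enter (2,4) at t=1.5588
    y: enter (2,5) at t=1.5600
    x: enter (1,5) at t=2.7135
    y: enter (1,6) at t=3.5600
    x: enter (0,6) at t=3.8682 ← occupied
  → r_2 = 3.8682
beam 3: φ=45°, α=240°
  dir = (cos 240°, sin 240°) = (-0.5000, -0.8660); from cell (4,4)
  next x-line at t=0.7000, next y-line at t=0.2540; Δt_x=2.0000, Δt_y=1.1547
    y: enter (4,3) at t=0.2540
    x: enter (3,3) at t=0.7000 ← occupied
  → r_3 = 0.7000
beam 4: φ=135°, α=330°
  dir = (cos 330°, sin 330°) = (0.8660, -0.5000); from cell (4,4)
  next x-line at t=0.7506, next y-line at t=0.4400; Δt_x=1.1547, Δt_y=2.0000
    y: enter (4,3) at t=0.4400
    x: enter (5,3) at t=0.7506 ← occupied
  → r_4 = 0.7506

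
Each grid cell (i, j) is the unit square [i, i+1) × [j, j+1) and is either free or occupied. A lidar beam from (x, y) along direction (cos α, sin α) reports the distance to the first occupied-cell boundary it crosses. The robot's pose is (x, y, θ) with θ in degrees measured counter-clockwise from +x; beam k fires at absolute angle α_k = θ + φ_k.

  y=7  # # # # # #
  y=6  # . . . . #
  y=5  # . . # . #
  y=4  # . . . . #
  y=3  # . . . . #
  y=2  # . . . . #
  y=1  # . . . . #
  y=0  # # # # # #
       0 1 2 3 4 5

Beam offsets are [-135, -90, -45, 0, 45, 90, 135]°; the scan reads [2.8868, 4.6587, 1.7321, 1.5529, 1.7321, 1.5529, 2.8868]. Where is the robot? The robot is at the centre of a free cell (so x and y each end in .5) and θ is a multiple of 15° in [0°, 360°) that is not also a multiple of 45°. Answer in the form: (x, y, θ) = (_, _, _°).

(x, y, θ) = (2.5, 2.5, 195°)

The pose lattice has 23·16 = 368 candidates. Test each by forward raycasting.
  (1.5, 3.5, 75°): beam 2 = 3.6235 ≠ 4.6587 ✗
  (1.5, 2.5, 60°): beam 1 = 1.5529 ≠ 2.8868 ✗
  (1.5, 4.5, 165°): beam 1 = 1.7321 ≠ 2.8868 ✗
  (4.5, 1.5, 60°): beam 1 = 0.5176 ≠ 2.8868 ✗
  …
  (2.5, 2.5, 195°): r_1=2.8868, r_2=4.6587, r_3=1.7321, r_4=1.5529, r_5=1.7321, r_6=1.5529, r_7=2.8868 — all match ✓
No second candidate reproduces the full scan.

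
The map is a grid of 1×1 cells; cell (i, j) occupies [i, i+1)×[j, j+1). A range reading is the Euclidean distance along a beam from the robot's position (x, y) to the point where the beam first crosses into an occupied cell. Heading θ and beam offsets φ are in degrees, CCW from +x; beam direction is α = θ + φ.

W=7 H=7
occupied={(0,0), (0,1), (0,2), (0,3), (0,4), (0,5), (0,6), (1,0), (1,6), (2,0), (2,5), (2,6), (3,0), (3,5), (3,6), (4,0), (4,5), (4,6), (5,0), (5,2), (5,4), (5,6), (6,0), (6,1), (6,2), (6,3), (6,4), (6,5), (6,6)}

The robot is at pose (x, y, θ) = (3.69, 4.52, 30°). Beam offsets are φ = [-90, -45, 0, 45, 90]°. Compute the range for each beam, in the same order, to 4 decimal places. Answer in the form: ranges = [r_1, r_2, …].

beam 1: φ=-90°, α=300°
  dir = (cos 300°, sin 300°) = (0.5000, -0.8660); from cell (3,4)
  next x-line at t=0.6200, next y-line at t=0.6004; Δt_x=2.0000, Δt_y=1.1547
    y: enter (3,3) at t=0.6004
    x: enter (4,3) at t=0.6200
    y: enter (4,2) at t=1.7551
    x: enter (5,2) at t=2.6200 ← occupied
  → r_1 = 2.6200
beam 2: φ=-45°, α=345°
  dir = (cos 345°, sin 345°) = (0.9659, -0.2588); from cell (3,4)
  next x-line at t=0.3209, next y-line at t=2.0091; Δt_x=1.0353, Δt_y=3.8637
    x: enter (4,4) at t=0.3209
    x: enter (5,4) at t=1.3562 ← occupied
  → r_2 = 1.3562
beam 3: φ=0°, α=30°
  dir = (cos 30°, sin 30°) = (0.8660, 0.5000); from cell (3,4)
  next x-line at t=0.3580, next y-line at t=0.9600; Δt_x=1.1547, Δt_y=2.0000
    x: enter (4,4) at t=0.3580
    y: enter (4,5) at t=0.9600 ← occupied
  → r_3 = 0.9600
beam 4: φ=45°, α=75°
  dir = (cos 75°, sin 75°) = (0.2588, 0.9659); from cell (3,4)
  next x-line at t=1.1977, next y-line at t=0.4969; Δt_x=3.8637, Δt_y=1.0353
    y: enter (3,5) at t=0.4969 ← occupied
  → r_4 = 0.4969
beam 5: φ=90°, α=120°
  dir = (cos 120°, sin 120°) = (-0.5000, 0.8660); from cell (3,4)
  next x-line at t=1.3800, next y-line at t=0.5543; Δt_x=2.0000, Δt_y=1.1547
    y: enter (3,5) at t=0.5543 ← occupied
  → r_5 = 0.5543

ranges = [2.6200, 1.3562, 0.9600, 0.4969, 0.5543]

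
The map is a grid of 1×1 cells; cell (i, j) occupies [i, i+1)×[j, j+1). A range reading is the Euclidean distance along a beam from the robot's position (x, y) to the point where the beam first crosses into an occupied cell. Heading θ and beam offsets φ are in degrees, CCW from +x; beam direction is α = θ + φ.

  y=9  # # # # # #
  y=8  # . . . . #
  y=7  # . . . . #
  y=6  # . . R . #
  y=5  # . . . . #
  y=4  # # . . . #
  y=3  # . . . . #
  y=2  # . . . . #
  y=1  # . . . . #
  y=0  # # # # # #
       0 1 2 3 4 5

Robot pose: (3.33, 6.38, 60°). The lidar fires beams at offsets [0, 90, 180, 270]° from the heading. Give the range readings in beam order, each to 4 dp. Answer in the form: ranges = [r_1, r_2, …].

ranges = [3.0253, 2.6905, 2.6600, 1.9283]

beam 1: φ=0°, α=60°
  dir = (cos 60°, sin 60°) = (0.5000, 0.8660); from cell (3,6)
  next x-line at t=1.3400, next y-line at t=0.7159; Δt_x=2.0000, Δt_y=1.1547
    y: enter (3,7) at t=0.7159
    x: enter (4,7) at t=1.3400
    y: enter (4,8) at t=1.8706
    y: enter (4,9) at t=3.0253 ← occupied
  → r_1 = 3.0253
beam 2: φ=90°, α=150°
  dir = (cos 150°, sin 150°) = (-0.8660, 0.5000); from cell (3,6)
  next x-line at t=0.3811, next y-line at t=1.2400; Δt_x=1.1547, Δt_y=2.0000
    x: enter (2,6) at t=0.3811
    y: enter (2,7) at t=1.2400
    x: enter (1,7) at t=1.5358
    x: enter (0,7) at t=2.6905 ← occupied
  → r_2 = 2.6905
beam 3: φ=180°, α=240°
  dir = (cos 240°, sin 240°) = (-0.5000, -0.8660); from cell (3,6)
  next x-line at t=0.6600, next y-line at t=0.4388; Δt_x=2.0000, Δt_y=1.1547
    y: enter (3,5) at t=0.4388
    x: enter (2,5) at t=0.6600
    y: enter (2,4) at t=1.5935
    x: enter (1,4) at t=2.6600 ← occupied
  → r_3 = 2.6600
beam 4: φ=270°, α=330°
  dir = (cos 330°, sin 330°) = (0.8660, -0.5000); from cell (3,6)
  next x-line at t=0.7736, next y-line at t=0.7600; Δt_x=1.1547, Δt_y=2.0000
    y: enter (3,5) at t=0.7600
    x: enter (4,5) at t=0.7736
    x: enter (5,5) at t=1.9283 ← occupied
  → r_4 = 1.9283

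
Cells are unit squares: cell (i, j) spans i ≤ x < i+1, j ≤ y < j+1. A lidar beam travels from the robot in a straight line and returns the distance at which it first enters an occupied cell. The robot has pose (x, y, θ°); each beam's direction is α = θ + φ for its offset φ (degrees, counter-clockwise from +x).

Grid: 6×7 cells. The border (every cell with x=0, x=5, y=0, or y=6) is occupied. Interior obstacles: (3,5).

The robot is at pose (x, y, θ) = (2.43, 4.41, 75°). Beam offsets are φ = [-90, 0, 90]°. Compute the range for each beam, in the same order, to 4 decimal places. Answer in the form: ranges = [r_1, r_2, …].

ranges = [2.6607, 1.6461, 1.4804]

beam 1: φ=-90°, α=345°
  cosα=0.9659 sinα=-0.2588 | (2,4) | tMaxX 0.5901 tMaxY 1.5841 | tΔX 1.0353 tΔY 3.8637
    t=0.5901 [x] (3,4)
    t=1.5841 [y] (3,3)
    t=1.6254 [x] (4,3)
    t=2.6607 [x] (5,3) — stop
  → r_1 = 2.6607
beam 2: φ=0°, α=75°
  cosα=0.2588 sinα=0.9659 | (2,4) | tMaxX 2.2023 tMaxY 0.6108 | tΔX 3.8637 tΔY 1.0353
    t=0.6108 [y] (2,5)
    t=1.6461 [y] (2,6) — stop
  → r_2 = 1.6461
beam 3: φ=90°, α=165°
  cosα=-0.9659 sinα=0.2588 | (2,4) | tMaxX 0.4452 tMaxY 2.2796 | tΔX 1.0353 tΔY 3.8637
    t=0.4452 [x] (1,4)
    t=1.4804 [x] (0,4) — stop
  → r_3 = 1.4804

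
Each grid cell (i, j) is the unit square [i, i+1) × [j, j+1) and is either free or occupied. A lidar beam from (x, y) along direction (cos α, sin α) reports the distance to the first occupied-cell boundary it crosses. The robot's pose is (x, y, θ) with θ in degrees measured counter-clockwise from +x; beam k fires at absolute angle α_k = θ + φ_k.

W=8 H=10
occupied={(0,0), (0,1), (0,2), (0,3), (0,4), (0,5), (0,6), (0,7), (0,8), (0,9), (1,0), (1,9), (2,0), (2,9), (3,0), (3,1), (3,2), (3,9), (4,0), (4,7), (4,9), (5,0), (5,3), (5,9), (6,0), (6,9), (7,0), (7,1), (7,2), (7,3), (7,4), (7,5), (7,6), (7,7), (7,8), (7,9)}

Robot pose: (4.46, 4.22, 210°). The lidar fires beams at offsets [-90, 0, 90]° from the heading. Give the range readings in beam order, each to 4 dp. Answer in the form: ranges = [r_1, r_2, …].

beam 1: φ=-90°, α=120°
  cosα=-0.5000 sinα=0.8660 | (4,4) | tMaxX 0.9200 tMaxY 0.9007 | tΔX 2.0000 tΔY 1.1547
    t=0.9007 [y] (4,5)
    t=0.9200 [x] (3,5)
    t=2.0554 [y] (3,6)
    t=2.9200 [x] (2,6)
    t=3.2101 [y] (2,7)
    t=4.3648 [y] (2,8)
    t=4.9200 [x] (1,8)
    t=5.5195 [y] (1,9) — stop
  → r_1 = 5.5195
beam 2: φ=0°, α=210°
  cosα=-0.8660 sinα=-0.5000 | (4,4) | tMaxX 0.5312 tMaxY 0.4400 | tΔX 1.1547 tΔY 2.0000
    t=0.4400 [y] (4,3)
    t=0.5312 [x] (3,3)
    t=1.6859 [x] (2,3)
    t=2.4400 [y] (2,2)
    t=2.8406 [x] (1,2)
    t=3.9953 [x] (0,2) — stop
  → r_2 = 3.9953
beam 3: φ=90°, α=300°
  cosα=0.5000 sinα=-0.8660 | (4,4) | tMaxX 1.0800 tMaxY 0.2540 | tΔX 2.0000 tΔY 1.1547
    t=0.2540 [y] (4,3)
    t=1.0800 [x] (5,3) — stop
  → r_3 = 1.0800

ranges = [5.5195, 3.9953, 1.0800]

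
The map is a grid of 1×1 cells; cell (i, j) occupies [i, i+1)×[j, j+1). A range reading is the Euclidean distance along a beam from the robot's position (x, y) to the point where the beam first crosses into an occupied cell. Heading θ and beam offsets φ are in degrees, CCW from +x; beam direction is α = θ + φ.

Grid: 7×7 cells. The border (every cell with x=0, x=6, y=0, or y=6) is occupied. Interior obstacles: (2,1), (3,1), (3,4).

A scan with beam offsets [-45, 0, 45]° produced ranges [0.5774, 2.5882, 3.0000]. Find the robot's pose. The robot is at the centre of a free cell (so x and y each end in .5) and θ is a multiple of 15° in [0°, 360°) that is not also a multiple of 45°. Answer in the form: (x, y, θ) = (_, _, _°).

Candidates: 22 free-cell centres × 16 headings = 352 poses. Raycast each; keep the one whose scan matches to 4 dp.
  (1.5, 2.5, 195°): beam 2 = 0.5176 ≠ 2.5882 ✗
  (3.5, 3.5, 195°): beam 1 = 2.8868 ≠ 0.5774 ✗
  (5.5, 4.5, 330°): beam 1 = 1.9319 ≠ 0.5774 ✗
  (2.5, 5.5, 240°): beam 1 = 1.5529 ≠ 0.5774 ✗
  …
  (4.5, 4.5, 255°): r_1=0.5774, r_2=2.5882, r_3=3.0000 — all match ✓
Unique over the lattice → pose = (4.5, 4.5, 255°).

(x, y, θ) = (4.5, 4.5, 255°)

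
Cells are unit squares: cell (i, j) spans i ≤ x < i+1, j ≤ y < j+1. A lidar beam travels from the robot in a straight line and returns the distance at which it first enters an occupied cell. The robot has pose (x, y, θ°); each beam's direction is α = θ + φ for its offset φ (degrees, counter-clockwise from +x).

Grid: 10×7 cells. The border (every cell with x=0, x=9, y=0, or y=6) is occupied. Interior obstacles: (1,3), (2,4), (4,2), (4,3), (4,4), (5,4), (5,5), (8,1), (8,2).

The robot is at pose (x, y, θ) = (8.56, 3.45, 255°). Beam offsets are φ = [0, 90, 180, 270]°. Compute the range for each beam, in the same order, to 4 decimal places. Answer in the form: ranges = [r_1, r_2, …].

beam 1: φ=0°, α=255°
  direction (-0.2588, -0.9659); cell (8,3); t to first gridline: x 2.1637, y 0.4659 (then +3.8637 / +1.0353)
    (8,2) via y @ 0.4659  # hit
  → r_1 = 0.4659
beam 2: φ=90°, α=345°
  direction (0.9659, -0.2588); cell (8,3); t to first gridline: x 0.4555, y 1.7387 (then +1.0353 / +3.8637)
    (9,3) via x @ 0.4555  # hit
  → r_2 = 0.4555
beam 3: φ=180°, α=75°
  direction (0.2588, 0.9659); cell (8,3); t to first gridline: x 1.7000, y 0.5694 (then +3.8637 / +1.0353)
    (8,4) via y @ 0.5694
    (8,5) via y @ 1.6047
    (9,5) via x @ 1.7000  # hit
  → r_3 = 1.7000
beam 4: φ=270°, α=165°
  direction (-0.9659, 0.2588); cell (8,3); t to first gridline: x 0.5798, y 2.1250 (then +1.0353 / +3.8637)
    (7,3) via x @ 0.5798
    (6,3) via x @ 1.6150
    (6,4) via y @ 2.1250
    (5,4) via x @ 2.6503  # hit
  → r_4 = 2.6503

ranges = [0.4659, 0.4555, 1.7000, 2.6503]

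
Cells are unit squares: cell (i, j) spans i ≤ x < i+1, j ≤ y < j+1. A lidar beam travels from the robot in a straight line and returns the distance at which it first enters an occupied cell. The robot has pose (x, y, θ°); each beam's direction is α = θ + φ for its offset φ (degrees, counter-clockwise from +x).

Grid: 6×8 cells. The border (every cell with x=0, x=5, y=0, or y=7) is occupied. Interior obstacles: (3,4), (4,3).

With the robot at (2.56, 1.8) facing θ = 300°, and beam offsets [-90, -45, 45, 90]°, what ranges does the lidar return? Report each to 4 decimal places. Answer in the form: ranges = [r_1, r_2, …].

ranges = [1.6000, 0.8282, 2.5261, 2.4000]

beam 1: φ=-90°, α=210°
  direction (-0.8660, -0.5000); cell (2,1); t to first gridline: x 0.6466, y 1.6000 (then +1.1547 / +2.0000)
    (1,1) via x @ 0.6466
    (1,0) via y @ 1.6000  # hit
  → r_1 = 1.6000
beam 2: φ=-45°, α=255°
  direction (-0.2588, -0.9659); cell (2,1); t to first gridline: x 2.1637, y 0.8282 (then +3.8637 / +1.0353)
    (2,0) via y @ 0.8282  # hit
  → r_2 = 0.8282
beam 3: φ=45°, α=345°
  direction (0.9659, -0.2588); cell (2,1); t to first gridline: x 0.4555, y 3.0910 (then +1.0353 / +3.8637)
    (3,1) via x @ 0.4555
    (4,1) via x @ 1.4908
    (5,1) via x @ 2.5261  # hit
  → r_3 = 2.5261
beam 4: φ=90°, α=30°
  direction (0.8660, 0.5000); cell (2,1); t to first gridline: x 0.5081, y 0.4000 (then +1.1547 / +2.0000)
    (2,2) via y @ 0.4000
    (3,2) via x @ 0.5081
    (4,2) via x @ 1.6628
    (4,3) via y @ 2.4000  # hit
  → r_4 = 2.4000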